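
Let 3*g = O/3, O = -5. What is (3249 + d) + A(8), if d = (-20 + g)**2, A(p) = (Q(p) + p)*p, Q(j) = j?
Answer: 307762/81 ≈ 3799.5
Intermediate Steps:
g = -5/9 (g = (-5/3)/3 = (-5*1/3)/3 = (1/3)*(-5/3) = -5/9 ≈ -0.55556)
A(p) = 2*p**2 (A(p) = (p + p)*p = (2*p)*p = 2*p**2)
d = 34225/81 (d = (-20 - 5/9)**2 = (-185/9)**2 = 34225/81 ≈ 422.53)
(3249 + d) + A(8) = (3249 + 34225/81) + 2*8**2 = 297394/81 + 2*64 = 297394/81 + 128 = 307762/81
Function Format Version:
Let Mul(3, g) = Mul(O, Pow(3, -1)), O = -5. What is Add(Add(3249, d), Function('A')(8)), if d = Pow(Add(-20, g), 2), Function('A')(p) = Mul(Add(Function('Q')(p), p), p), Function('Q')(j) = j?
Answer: Rational(307762, 81) ≈ 3799.5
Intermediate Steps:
g = Rational(-5, 9) (g = Mul(Rational(1, 3), Mul(-5, Pow(3, -1))) = Mul(Rational(1, 3), Mul(-5, Rational(1, 3))) = Mul(Rational(1, 3), Rational(-5, 3)) = Rational(-5, 9) ≈ -0.55556)
Function('A')(p) = Mul(2, Pow(p, 2)) (Function('A')(p) = Mul(Add(p, p), p) = Mul(Mul(2, p), p) = Mul(2, Pow(p, 2)))
d = Rational(34225, 81) (d = Pow(Add(-20, Rational(-5, 9)), 2) = Pow(Rational(-185, 9), 2) = Rational(34225, 81) ≈ 422.53)
Add(Add(3249, d), Function('A')(8)) = Add(Add(3249, Rational(34225, 81)), Mul(2, Pow(8, 2))) = Add(Rational(297394, 81), Mul(2, 64)) = Add(Rational(297394, 81), 128) = Rational(307762, 81)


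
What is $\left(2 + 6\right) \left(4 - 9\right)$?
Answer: $-40$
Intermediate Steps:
$\left(2 + 6\right) \left(4 - 9\right) = 8 \left(-5\right) = -40$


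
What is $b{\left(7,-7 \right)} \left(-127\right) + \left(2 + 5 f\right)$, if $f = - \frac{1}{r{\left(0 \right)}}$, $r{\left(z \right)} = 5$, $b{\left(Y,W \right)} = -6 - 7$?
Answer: $1652$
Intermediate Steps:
$b{\left(Y,W \right)} = -13$ ($b{\left(Y,W \right)} = -6 - 7 = -13$)
$f = - \frac{1}{5} \approx -0.2$
$b{\left(7,-7 \right)} \left(-127\right) + \left(2 + 5 f\right) = \left(-13\right) \left(-127\right) + \left(2 + 5 \left(- \frac{1}{5}\right)\right) = 1651 + \left(2 - 1\right) = 1651 + 1 = 1652$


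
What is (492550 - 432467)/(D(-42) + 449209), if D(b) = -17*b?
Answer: 60083/449923 ≈ 0.13354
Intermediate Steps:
(492550 - 432467)/(D(-42) + 449209) = (492550 - 432467)/(-17*(-42) + 449209) = 60083/(714 + 449209) = 60083/449923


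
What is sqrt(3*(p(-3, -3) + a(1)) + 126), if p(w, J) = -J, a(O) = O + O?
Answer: sqrt(141) ≈ 11.874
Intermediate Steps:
a(O) = 2*O
sqrt(3*(p(-3, -3) + a(1)) + 126) = sqrt(3*(-1*(-3) + 2*1) + 126) = sqrt(3*(3 + 2) + 126) = sqrt(3*5 + 126) = sqrt(15 + 126) = sqrt(141)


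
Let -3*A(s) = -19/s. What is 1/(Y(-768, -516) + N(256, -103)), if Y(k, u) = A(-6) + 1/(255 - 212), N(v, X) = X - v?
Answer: -774/278665 ≈ -0.0027775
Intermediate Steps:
A(s) = 19/(3*s) (A(s) = -(-19)/(3*s) = 19/(3*s))
Y(k, u) = -799/774 (Y(k, u) = (19/3)/(-6) + 1/(255 - 212) = (19/3)*(-⅙) + 1/43 = -19/18 + 1/43 = -799/774)
1/(Y(-768, -516) + N(256, -103)) = 1/(-799/774 + (-103 - 1*256)) = 1/(-799/774 + (-103 - 256)) = 1/(-799/774 - 359) = 1/(-278665/774) = -774/278665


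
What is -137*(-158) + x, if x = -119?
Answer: 21527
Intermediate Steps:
-137*(-158) + x = -137*(-158) - 119 = 21646 - 119 = 21527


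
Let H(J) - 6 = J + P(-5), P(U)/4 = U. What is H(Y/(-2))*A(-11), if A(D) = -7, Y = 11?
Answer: 273/2 ≈ 136.50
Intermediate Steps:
P(U) = 4*U
H(J) = -14 + J (H(J) = 6 + (J + 4*(-5)) = 6 + (J - 20) = 6 + (-20 + J) = -14 + J)
H(Y/(-2))*A(-11) = (-14 + 11/(-2))*(-7) = (-14 + 11*(-½))*(-7) = (-14 - 11/2)*(-7) = -39/2*(-7) = 273/2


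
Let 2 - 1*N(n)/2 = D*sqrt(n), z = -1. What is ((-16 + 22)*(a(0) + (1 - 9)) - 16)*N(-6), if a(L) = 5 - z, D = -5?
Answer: -112 - 280*I*sqrt(6) ≈ -112.0 - 685.86*I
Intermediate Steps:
N(n) = 4 + 10*sqrt(n) (N(n) = 4 - (-10)*sqrt(n) = 4 + 10*sqrt(n))
a(L) = 6 (a(L) = 5 - 1*(-1) = 5 + 1 = 6)
((-16 + 22)*(a(0) + (1 - 9)) - 16)*N(-6) = ((-16 + 22)*(6 + (1 - 9)) - 16)*(4 + 10*sqrt(-6)) = (6*(6 - 8) - 16)*(4 + 10*(I*sqrt(6))) = (6*(-2) - 16)*(4 + 10*I*sqrt(6)) = (-12 - 16)*(4 + 10*I*sqrt(6)) = -28*(4 + 10*I*sqrt(6)) = -112 - 280*I*sqrt(6)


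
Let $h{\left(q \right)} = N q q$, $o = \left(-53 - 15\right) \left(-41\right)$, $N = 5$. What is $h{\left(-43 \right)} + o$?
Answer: $12033$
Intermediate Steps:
$o = 2788$ ($o = \left(-68\right) \left(-41\right) = 2788$)
$h{\left(q \right)} = 5 q^{2}$ ($h{\left(q \right)} = 5 q q = 5 q^{2}$)
$h{\left(-43 \right)} + o = 5 \left(-43\right)^{2} + 2788 = 5 \cdot 1849 + 2788 = 9245 + 2788 = 12033$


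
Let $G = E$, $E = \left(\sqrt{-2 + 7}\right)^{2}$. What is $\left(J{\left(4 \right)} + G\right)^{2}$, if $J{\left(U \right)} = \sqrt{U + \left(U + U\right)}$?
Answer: $37 + 20 \sqrt{3} \approx 71.641$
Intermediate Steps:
$J{\left(U \right)} = \sqrt{3} \sqrt{U}$ ($J{\left(U \right)} = \sqrt{U + 2 U} = \sqrt{3 U} = \sqrt{3} \sqrt{U}$)
$E = 5$ ($E = \left(\sqrt{5}\right)^{2} = 5$)
$G = 5$
$\left(J{\left(4 \right)} + G\right)^{2} = \left(\sqrt{3} \sqrt{4} + 5\right)^{2} = \left(\sqrt{3} \cdot 2 + 5\right)^{2} = \left(2 \sqrt{3} + 5\right)^{2} = \left(5 + 2 \sqrt{3}\right)^{2}$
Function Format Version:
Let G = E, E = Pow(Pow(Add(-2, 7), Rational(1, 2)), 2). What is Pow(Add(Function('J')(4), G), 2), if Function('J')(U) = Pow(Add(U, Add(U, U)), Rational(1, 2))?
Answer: Add(37, Mul(20, Pow(3, Rational(1, 2)))) ≈ 71.641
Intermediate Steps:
Function('J')(U) = Mul(Pow(3, Rational(1, 2)), Pow(U, Rational(1, 2))) (Function('J')(U) = Pow(Add(U, Mul(2, U)), Rational(1, 2)) = Pow(Mul(3, U), Rational(1, 2)) = Mul(Pow(3, Rational(1, 2)), Pow(U, Rational(1, 2))))
E = 5 (E = Pow(Pow(5, Rational(1, 2)), 2) = 5)
G = 5
Pow(Add(Function('J')(4), G), 2) = Pow(Add(Mul(Pow(3, Rational(1, 2)), Pow(4, Rational(1, 2))), 5), 2) = Pow(Add(Mul(Pow(3, Rational(1, 2)), 2), 5), 2) = Pow(Add(Mul(2, Pow(3, Rational(1, 2))), 5), 2) = Pow(Add(5, Mul(2, Pow(3, Rational(1, 2)))), 2)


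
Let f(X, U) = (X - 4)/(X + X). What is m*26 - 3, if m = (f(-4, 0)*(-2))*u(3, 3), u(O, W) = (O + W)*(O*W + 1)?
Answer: -3123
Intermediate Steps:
u(O, W) = (1 + O*W)*(O + W) (u(O, W) = (O + W)*(1 + O*W) = (1 + O*W)*(O + W))
f(X, U) = (-4 + X)/(2*X) (f(X, U) = (-4 + X)/((2*X)) = (-4 + X)*(1/(2*X)) = (-4 + X)/(2*X))
m = -120 (m = (((½)*(-4 - 4)/(-4))*(-2))*(3 + 3 + 3*3² + 3*3²) = (((½)*(-¼)*(-8))*(-2))*(3 + 3 + 3*9 + 3*9) = (1*(-2))*(3 + 3 + 27 + 27) = -2*60 = -120)
m*26 - 3 = -120*26 - 3 = -3120 - 3 = -3123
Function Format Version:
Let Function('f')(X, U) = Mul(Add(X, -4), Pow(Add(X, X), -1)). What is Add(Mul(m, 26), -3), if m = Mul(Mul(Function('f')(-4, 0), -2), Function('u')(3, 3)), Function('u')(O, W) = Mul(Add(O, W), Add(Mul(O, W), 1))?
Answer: -3123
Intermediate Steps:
Function('u')(O, W) = Mul(Add(1, Mul(O, W)), Add(O, W)) (Function('u')(O, W) = Mul(Add(O, W), Add(1, Mul(O, W))) = Mul(Add(1, Mul(O, W)), Add(O, W)))
Function('f')(X, U) = Mul(Rational(1, 2), Pow(X, -1), Add(-4, X)) (Function('f')(X, U) = Mul(Add(-4, X), Pow(Mul(2, X), -1)) = Mul(Add(-4, X), Mul(Rational(1, 2), Pow(X, -1))) = Mul(Rational(1, 2), Pow(X, -1), Add(-4, X)))
m = -120 (m = Mul(Mul(Mul(Rational(1, 2), Pow(-4, -1), Add(-4, -4)), -2), Add(3, 3, Mul(3, Pow(3, 2)), Mul(3, Pow(3, 2)))) = Mul(Mul(Mul(Rational(1, 2), Rational(-1, 4), -8), -2), Add(3, 3, Mul(3, 9), Mul(3, 9))) = Mul(Mul(1, -2), Add(3, 3, 27, 27)) = Mul(-2, 60) = -120)
Add(Mul(m, 26), -3) = Add(Mul(-120, 26), -3) = Add(-3120, -3) = -3123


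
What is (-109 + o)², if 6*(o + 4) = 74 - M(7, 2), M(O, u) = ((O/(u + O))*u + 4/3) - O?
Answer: 29149201/2916 ≈ 9996.3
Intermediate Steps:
M(O, u) = 4/3 - O + O*u/(O + u) (M(O, u) = ((O/(O + u))*u + 4*(⅓)) - O = ((O/(O + u))*u + 4/3) - O = (O*u/(O + u) + 4/3) - O = (4/3 + O*u/(O + u)) - O = 4/3 - O + O*u/(O + u))
o = 487/54 (o = -4 + (74 - (-1*7² + (4/3)*7 + (4/3)*2)/(7 + 2))/6 = -4 + (74 - (-1*49 + 28/3 + 8/3)/9)/6 = -4 + (74 - (-49 + 28/3 + 8/3)/9)/6 = -4 + (74 - (-37)/9)/6 = -4 + (74 - 1*(-37/9))/6 = -4 + (74 + 37/9)/6 = -4 + (⅙)*(703/9) = -4 + 703/54 = 487/54 ≈ 9.0185)
(-109 + o)² = (-109 + 487/54)² = (-5399/54)² = 29149201/2916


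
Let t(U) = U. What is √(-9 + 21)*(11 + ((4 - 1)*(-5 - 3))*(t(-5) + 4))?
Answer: 70*√3 ≈ 121.24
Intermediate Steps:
√(-9 + 21)*(11 + ((4 - 1)*(-5 - 3))*(t(-5) + 4)) = √(-9 + 21)*(11 + ((4 - 1)*(-5 - 3))*(-5 + 4)) = √12*(11 + (3*(-8))*(-1)) = (2*√3)*(11 - 24*(-1)) = (2*√3)*(11 + 24) = (2*√3)*35 = 70*√3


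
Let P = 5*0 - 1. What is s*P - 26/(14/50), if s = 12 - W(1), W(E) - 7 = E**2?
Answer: -678/7 ≈ -96.857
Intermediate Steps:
W(E) = 7 + E**2
P = -1 (P = 0 - 1 = -1)
s = 4 (s = 12 - (7 + 1**2) = 12 - (7 + 1) = 12 - 1*8 = 12 - 8 = 4)
s*P - 26/(14/50) = 4*(-1) - 26/(14/50) = -4 - 26/(14*(1/50)) = -4 - 26/7/25 = -4 - 26*25/7 = -4 - 650/7 = -678/7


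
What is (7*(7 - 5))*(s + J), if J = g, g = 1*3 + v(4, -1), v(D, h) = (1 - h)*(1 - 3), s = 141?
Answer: 1960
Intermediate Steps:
v(D, h) = -2 + 2*h (v(D, h) = (1 - h)*(-2) = -2 + 2*h)
g = -1 (g = 1*3 + (-2 + 2*(-1)) = 3 + (-2 - 2) = 3 - 4 = -1)
J = -1
(7*(7 - 5))*(s + J) = (7*(7 - 5))*(141 - 1) = (7*2)*140 = 14*140 = 1960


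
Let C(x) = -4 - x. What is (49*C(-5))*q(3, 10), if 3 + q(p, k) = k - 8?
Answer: -49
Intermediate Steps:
q(p, k) = -11 + k (q(p, k) = -3 + (k - 8) = -3 + (-8 + k) = -11 + k)
(49*C(-5))*q(3, 10) = (49*(-4 - 1*(-5)))*(-11 + 10) = (49*(-4 + 5))*(-1) = (49*1)*(-1) = 49*(-1) = -49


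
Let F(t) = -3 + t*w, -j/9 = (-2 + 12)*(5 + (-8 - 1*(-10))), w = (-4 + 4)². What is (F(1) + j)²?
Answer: 400689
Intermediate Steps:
w = 0 (w = 0² = 0)
j = -630 (j = -9*(-2 + 12)*(5 + (-8 - 1*(-10))) = -90*(5 + (-8 + 10)) = -90*(5 + 2) = -90*7 = -9*70 = -630)
F(t) = -3 (F(t) = -3 + t*0 = -3 + 0 = -3)
(F(1) + j)² = (-3 - 630)² = (-633)² = 400689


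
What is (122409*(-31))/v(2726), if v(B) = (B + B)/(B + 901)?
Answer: -474596577/188 ≈ -2.5244e+6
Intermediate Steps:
v(B) = 2*B/(901 + B) (v(B) = (2*B)/(901 + B) = 2*B/(901 + B))
(122409*(-31))/v(2726) = (122409*(-31))/((2*2726/(901 + 2726))) = -3794679/(2*2726/3627) = -3794679/(2*2726*(1/3627)) = -3794679/5452/3627 = -3794679*3627/5452 = -474596577/188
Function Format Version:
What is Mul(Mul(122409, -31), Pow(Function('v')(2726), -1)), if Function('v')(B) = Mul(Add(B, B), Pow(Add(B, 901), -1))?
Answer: Rational(-474596577, 188) ≈ -2.5244e+6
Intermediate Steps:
Function('v')(B) = Mul(2, B, Pow(Add(901, B), -1)) (Function('v')(B) = Mul(Mul(2, B), Pow(Add(901, B), -1)) = Mul(2, B, Pow(Add(901, B), -1)))
Mul(Mul(122409, -31), Pow(Function('v')(2726), -1)) = Mul(Mul(122409, -31), Pow(Mul(2, 2726, Pow(Add(901, 2726), -1)), -1)) = Mul(-3794679, Pow(Mul(2, 2726, Pow(3627, -1)), -1)) = Mul(-3794679, Pow(Mul(2, 2726, Rational(1, 3627)), -1)) = Mul(-3794679, Pow(Rational(5452, 3627), -1)) = Mul(-3794679, Rational(3627, 5452)) = Rational(-474596577, 188)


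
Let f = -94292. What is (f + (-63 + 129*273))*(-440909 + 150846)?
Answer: 17153745694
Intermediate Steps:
(f + (-63 + 129*273))*(-440909 + 150846) = (-94292 + (-63 + 129*273))*(-440909 + 150846) = (-94292 + (-63 + 35217))*(-290063) = (-94292 + 35154)*(-290063) = -59138*(-290063) = 17153745694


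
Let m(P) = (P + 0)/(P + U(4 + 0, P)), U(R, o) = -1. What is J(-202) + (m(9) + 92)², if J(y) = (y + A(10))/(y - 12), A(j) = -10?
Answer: 59394459/6848 ≈ 8673.3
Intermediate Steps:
m(P) = P/(-1 + P) (m(P) = (P + 0)/(P - 1) = P/(-1 + P))
J(y) = (-10 + y)/(-12 + y) (J(y) = (y - 10)/(y - 12) = (-10 + y)/(-12 + y))
J(-202) + (m(9) + 92)² = (-10 - 202)/(-12 - 202) + (9/(-1 + 9) + 92)² = -212/(-214) + (9/8 + 92)² = -1/214*(-212) + (9*(⅛) + 92)² = 106/107 + (9/8 + 92)² = 106/107 + (745/8)² = 106/107 + 555025/64 = 59394459/6848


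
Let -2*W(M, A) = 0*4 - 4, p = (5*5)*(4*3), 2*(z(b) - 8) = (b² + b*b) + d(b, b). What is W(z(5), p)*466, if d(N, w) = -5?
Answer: 932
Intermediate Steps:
z(b) = 11/2 + b² (z(b) = 8 + ((b² + b*b) - 5)/2 = 8 + ((b² + b²) - 5)/2 = 8 + (2*b² - 5)/2 = 8 + (-5 + 2*b²)/2 = 8 + (-5/2 + b²) = 11/2 + b²)
p = 300 (p = 25*12 = 300)
W(M, A) = 2 (W(M, A) = -(0*4 - 4)/2 = -(0 - 4)/2 = -½*(-4) = 2)
W(z(5), p)*466 = 2*466 = 932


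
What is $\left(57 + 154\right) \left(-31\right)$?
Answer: $-6541$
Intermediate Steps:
$\left(57 + 154\right) \left(-31\right) = 211 \left(-31\right) = -6541$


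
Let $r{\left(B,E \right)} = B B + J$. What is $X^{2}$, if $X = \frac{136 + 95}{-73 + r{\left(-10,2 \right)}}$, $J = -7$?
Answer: $\frac{53361}{400} \approx 133.4$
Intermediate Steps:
$r{\left(B,E \right)} = -7 + B^{2}$ ($r{\left(B,E \right)} = B B - 7 = B^{2} - 7 = -7 + B^{2}$)
$X = \frac{231}{20}$ ($X = \frac{136 + 95}{-73 - \left(7 - \left(-10\right)^{2}\right)} = \frac{231}{-73 + \left(-7 + 100\right)} = \frac{231}{-73 + 93} = \frac{231}{20} \approx 11.55$)
$X^{2} = \left(\frac{231}{20}\right)^{2} = \frac{53361}{400}$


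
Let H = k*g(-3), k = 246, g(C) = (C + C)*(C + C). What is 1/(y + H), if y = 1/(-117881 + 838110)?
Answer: 720229/6378348025 ≈ 0.00011292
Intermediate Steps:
g(C) = 4*C**2 (g(C) = (2*C)*(2*C) = 4*C**2)
y = 1/720229 ≈ 1.3884e-6
H = 8856 (H = 246*(4*(-3)**2) = 246*(4*9) = 246*36 = 8856)
1/(y + H) = 1/(1/720229 + 8856) = 1/(6378348025/720229) = 720229/6378348025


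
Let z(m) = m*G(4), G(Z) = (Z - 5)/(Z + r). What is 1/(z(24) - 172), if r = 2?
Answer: -1/176 ≈ -0.0056818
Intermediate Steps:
G(Z) = (-5 + Z)/(2 + Z) (G(Z) = (Z - 5)/(Z + 2) = (-5 + Z)/(2 + Z))
z(m) = -m/6 (z(m) = m*((-5 + 4)/(2 + 4)) = m*(-1/6) = m*((⅙)*(-1)) = m*(-⅙) = -m/6)
1/(z(24) - 172) = 1/(-⅙*24 - 172) = 1/(-4 - 172) = 1/(-176) = -1/176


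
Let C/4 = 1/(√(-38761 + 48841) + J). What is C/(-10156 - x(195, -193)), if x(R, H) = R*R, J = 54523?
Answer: -31156/20461420691467 + 48*√70/143229944840269 ≈ -1.5199e-9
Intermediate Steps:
x(R, H) = R²
C = 4/(54523 + 12*√70) (C = 4/(√(-38761 + 48841) + 54523) = 4/(√10080 + 54523) = 4/(12*√70 + 54523) = 4/(54523 + 12*√70) ≈ 7.3229e-5)
C/(-10156 - x(195, -193)) = (31156/424678207 - 48*√70/2972747449)/(-10156 - 1*195²) = (31156/424678207 - 48*√70/2972747449)/(-10156 - 1*38025) = (31156/424678207 - 48*√70/2972747449)/(-10156 - 38025) = (31156/424678207 - 48*√70/2972747449)/(-48181) = (31156/424678207 - 48*√70/2972747449)*(-1/48181) = -31156/20461420691467 + 48*√70/143229944840269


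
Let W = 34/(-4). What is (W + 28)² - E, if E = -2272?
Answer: 10609/4 ≈ 2652.3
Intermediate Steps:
W = -17/2 (W = 34*(-¼) = -17/2 ≈ -8.5000)
(W + 28)² - E = (-17/2 + 28)² - 1*(-2272) = (39/2)² + 2272 = 1521/4 + 2272 = 10609/4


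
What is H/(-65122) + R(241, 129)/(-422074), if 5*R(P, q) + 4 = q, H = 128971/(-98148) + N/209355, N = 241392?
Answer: -5342723005340669/94130392926243884520 ≈ -5.6759e-5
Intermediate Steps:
H = -1102860563/6849258180 (H = 128971/(-98148) + 241392/209355 = 128971*(-1/98148) + 241392*(1/209355) = -128971/98148 + 80464/69785 = -1102860563/6849258180 ≈ -0.16102)
R(P, q) = -⅘ + q/5
H/(-65122) + R(241, 129)/(-422074) = -1102860563/6849258180/(-65122) + (-⅘ + (⅕)*129)/(-422074) = -1102860563/6849258180*(-1/65122) + (-⅘ + 129/5)*(-1/422074) = 1102860563/446037391197960 + 25*(-1/422074) = 1102860563/446037391197960 - 25/422074 = -5342723005340669/94130392926243884520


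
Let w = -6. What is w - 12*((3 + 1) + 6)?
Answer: -126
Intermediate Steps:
w - 12*((3 + 1) + 6) = -6 - 12*((3 + 1) + 6) = -6 - 12*(4 + 6) = -6 - 12*10 = -6 - 120 = -126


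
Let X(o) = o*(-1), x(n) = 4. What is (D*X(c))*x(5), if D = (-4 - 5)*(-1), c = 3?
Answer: -108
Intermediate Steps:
X(o) = -o
D = 9 (D = -9*(-1) = 9)
(D*X(c))*x(5) = (9*(-1*3))*4 = (9*(-3))*4 = -27*4 = -108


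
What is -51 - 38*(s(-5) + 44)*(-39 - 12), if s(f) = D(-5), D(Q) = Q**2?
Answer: 133671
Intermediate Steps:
s(f) = 25 (s(f) = (-5)**2 = 25)
-51 - 38*(s(-5) + 44)*(-39 - 12) = -51 - 38*(25 + 44)*(-39 - 12) = -51 - 2622*(-51) = -51 - 38*(-3519) = -51 + 133722 = 133671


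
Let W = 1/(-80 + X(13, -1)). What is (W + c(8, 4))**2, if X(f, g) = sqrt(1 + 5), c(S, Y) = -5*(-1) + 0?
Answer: 508486053/20441618 - 15945*sqrt(6)/10220809 ≈ 24.871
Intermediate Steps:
c(S, Y) = 5 (c(S, Y) = 5 + 0 = 5)
X(f, g) = sqrt(6)
W = 1/(-80 + sqrt(6)) ≈ -0.012895
(W + c(8, 4))**2 = ((-40/3197 - sqrt(6)/6394) + 5)**2 = (15945/3197 - sqrt(6)/6394)**2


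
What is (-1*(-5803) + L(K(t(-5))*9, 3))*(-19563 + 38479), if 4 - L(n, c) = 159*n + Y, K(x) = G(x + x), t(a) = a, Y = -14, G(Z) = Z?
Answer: 380797996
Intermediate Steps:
K(x) = 2*x (K(x) = x + x = 2*x)
L(n, c) = 18 - 159*n (L(n, c) = 4 - (159*n - 14) = 4 - (-14 + 159*n) = 4 + (14 - 159*n) = 18 - 159*n)
(-1*(-5803) + L(K(t(-5))*9, 3))*(-19563 + 38479) = (-1*(-5803) + (18 - 159*2*(-5)*9))*(-19563 + 38479) = (5803 + (18 - (-1590)*9))*18916 = (5803 + (18 - 159*(-90)))*18916 = (5803 + (18 + 14310))*18916 = (5803 + 14328)*18916 = 20131*18916 = 380797996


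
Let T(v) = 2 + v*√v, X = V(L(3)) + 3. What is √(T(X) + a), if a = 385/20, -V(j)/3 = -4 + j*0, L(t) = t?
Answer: √(85 + 60*√15)/2 ≈ 8.9076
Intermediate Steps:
V(j) = 12 (V(j) = -3*(-4 + j*0) = -3*(-4 + 0) = -3*(-4) = 12)
X = 15 (X = 12 + 3 = 15)
T(v) = 2 + v^(3/2)
a = 77/4 (a = 385*(1/20) = 77/4 ≈ 19.250)
√(T(X) + a) = √((2 + 15^(3/2)) + 77/4) = √((2 + 15*√15) + 77/4) = √(85/4 + 15*√15)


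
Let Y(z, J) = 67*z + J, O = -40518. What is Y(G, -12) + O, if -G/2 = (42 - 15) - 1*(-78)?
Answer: -54600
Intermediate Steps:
G = -210 (G = -2*((42 - 15) - 1*(-78)) = -2*(27 + 78) = -2*105 = -210)
Y(z, J) = J + 67*z
Y(G, -12) + O = (-12 + 67*(-210)) - 40518 = (-12 - 14070) - 40518 = -14082 - 40518 = -54600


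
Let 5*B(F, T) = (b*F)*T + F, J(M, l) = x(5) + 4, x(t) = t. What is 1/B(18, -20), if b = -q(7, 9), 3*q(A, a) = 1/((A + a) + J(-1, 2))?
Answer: 25/114 ≈ 0.21930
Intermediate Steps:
J(M, l) = 9 (J(M, l) = 5 + 4 = 9)
q(A, a) = 1/(3*(9 + A + a)) (q(A, a) = 1/(3*((A + a) + 9)) = 1/(3*(9 + A + a)))
b = -1/75 (b = -1/(3*(9 + 7 + 9)) = -1/(3*25) = -1*1/75 = -1/75 ≈ -0.013333)
B(F, T) = F/5 - F*T/375 (B(F, T) = ((-F/75)*T + F)/5 = (-F*T/75 + F)/5 = (F - F*T/75)/5 = F/5 - F*T/375)
1/B(18, -20) = 1/((1/375)*18*(75 - 1*(-20))) = 1/((1/375)*18*(75 + 20)) = 1/((1/375)*18*95) = 1/(114/25) = 25/114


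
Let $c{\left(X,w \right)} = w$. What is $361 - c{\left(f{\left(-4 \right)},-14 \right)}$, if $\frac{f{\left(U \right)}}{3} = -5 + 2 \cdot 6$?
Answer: $375$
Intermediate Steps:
$f{\left(U \right)} = 21$ ($f{\left(U \right)} = 3 \left(-5 + 2 \cdot 6\right) = 3 \left(-5 + 12\right) = 3 \cdot 7 = 21$)
$361 - c{\left(f{\left(-4 \right)},-14 \right)} = 361 - -14 = 361 + 14 = 375$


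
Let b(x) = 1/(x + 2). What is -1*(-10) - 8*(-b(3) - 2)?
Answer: 138/5 ≈ 27.600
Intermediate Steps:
b(x) = 1/(2 + x)
-1*(-10) - 8*(-b(3) - 2) = -1*(-10) - 8*(-1/(2 + 3) - 2) = 10 - 8*(-1/5 - 2) = 10 - 8*(-1*⅕ - 2) = 10 - 8*(-⅕ - 2) = 10 - 8*(-11/5) = 10 + 88/5 = 138/5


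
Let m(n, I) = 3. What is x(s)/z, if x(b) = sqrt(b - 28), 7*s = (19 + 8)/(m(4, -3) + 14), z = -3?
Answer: -I*sqrt(393295)/357 ≈ -1.7567*I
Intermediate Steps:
s = 27/119 (s = ((19 + 8)/(3 + 14))/7 = (27/17)/7 = (27*(1/17))/7 = (1/7)*(27/17) = 27/119 ≈ 0.22689)
x(b) = sqrt(-28 + b)
x(s)/z = sqrt(-28 + 27/119)/(-3) = sqrt(-3305/119)*(-1/3) = (I*sqrt(393295)/119)*(-1/3) = -I*sqrt(393295)/357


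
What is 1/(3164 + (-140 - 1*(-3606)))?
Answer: 1/6630 ≈ 0.00015083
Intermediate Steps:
1/(3164 + (-140 - 1*(-3606))) = 1/(3164 + (-140 + 3606)) = 1/(3164 + 3466) = 1/6630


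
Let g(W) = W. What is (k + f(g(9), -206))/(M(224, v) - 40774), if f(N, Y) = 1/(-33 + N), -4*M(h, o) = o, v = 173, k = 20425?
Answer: -490199/979614 ≈ -0.50040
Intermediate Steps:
M(h, o) = -o/4
(k + f(g(9), -206))/(M(224, v) - 40774) = (20425 + 1/(-33 + 9))/(-¼*173 - 40774) = (20425 + 1/(-24))/(-173/4 - 40774) = (20425 - 1/24)/(-163269/4) = (490199/24)*(-4/163269) = -490199/979614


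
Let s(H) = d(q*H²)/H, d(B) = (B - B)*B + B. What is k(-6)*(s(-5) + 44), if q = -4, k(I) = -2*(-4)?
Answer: 512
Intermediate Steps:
k(I) = 8
d(B) = B (d(B) = 0*B + B = 0 + B = B)
s(H) = -4*H (s(H) = (-4*H²)/H = -4*H)
k(-6)*(s(-5) + 44) = 8*(-4*(-5) + 44) = 8*(20 + 44) = 8*64 = 512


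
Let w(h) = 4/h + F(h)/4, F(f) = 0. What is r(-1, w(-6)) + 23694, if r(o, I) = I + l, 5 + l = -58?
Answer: 70891/3 ≈ 23630.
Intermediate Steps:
l = -63 (l = -5 - 58 = -63)
w(h) = 4/h (w(h) = 4/h + 0/4 = 4/h + 0*(¼) = 4/h + 0 = 4/h)
r(o, I) = -63 + I (r(o, I) = I - 63 = -63 + I)
r(-1, w(-6)) + 23694 = (-63 + 4/(-6)) + 23694 = (-63 + 4*(-⅙)) + 23694 = (-63 - ⅔) + 23694 = -191/3 + 23694 = 70891/3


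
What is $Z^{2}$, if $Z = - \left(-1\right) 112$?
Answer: $12544$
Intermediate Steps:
$Z = 112$ ($Z = \left(-1\right) \left(-112\right) = 112$)
$Z^{2} = 112^{2} = 12544$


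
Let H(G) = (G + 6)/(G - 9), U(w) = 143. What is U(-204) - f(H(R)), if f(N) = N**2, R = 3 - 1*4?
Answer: 571/4 ≈ 142.75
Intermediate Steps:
R = -1 (R = 3 - 4 = -1)
H(G) = (6 + G)/(-9 + G)
U(-204) - f(H(R)) = 143 - ((6 - 1)/(-9 - 1))**2 = 143 - (5/(-10))**2 = 143 - (-1/10*5)**2 = 143 - (-1/2)**2 = 143 - 1*1/4 = 143 - 1/4 = 571/4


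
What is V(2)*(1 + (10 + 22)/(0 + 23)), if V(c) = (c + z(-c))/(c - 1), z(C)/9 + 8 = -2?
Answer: -4840/23 ≈ -210.43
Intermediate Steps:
z(C) = -90 (z(C) = -72 + 9*(-2) = -72 - 18 = -90)
V(c) = (-90 + c)/(-1 + c) (V(c) = (c - 90)/(c - 1) = (-90 + c)/(-1 + c))
V(2)*(1 + (10 + 22)/(0 + 23)) = ((-90 + 2)/(-1 + 2))*(1 + (10 + 22)/(0 + 23)) = (-88/1)*(1 + 32/23) = (1*(-88))*(1 + 32*(1/23)) = -88*(1 + 32/23) = -88*55/23 = -4840/23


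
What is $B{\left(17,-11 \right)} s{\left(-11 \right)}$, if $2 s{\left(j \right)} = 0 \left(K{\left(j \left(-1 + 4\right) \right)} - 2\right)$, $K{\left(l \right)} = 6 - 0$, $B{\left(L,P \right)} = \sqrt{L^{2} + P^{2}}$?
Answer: $0$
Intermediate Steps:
$K{\left(l \right)} = 6$ ($K{\left(l \right)} = 6 + 0 = 6$)
$s{\left(j \right)} = 0$ ($s{\left(j \right)} = \frac{0 \left(6 - 2\right)}{2} = \frac{0 \cdot 4}{2} = \frac{1}{2} \cdot 0 = 0$)
$B{\left(17,-11 \right)} s{\left(-11 \right)} = \sqrt{17^{2} + \left(-11\right)^{2}} \cdot 0 = \sqrt{289 + 121} \cdot 0 = \sqrt{410} \cdot 0 = 0$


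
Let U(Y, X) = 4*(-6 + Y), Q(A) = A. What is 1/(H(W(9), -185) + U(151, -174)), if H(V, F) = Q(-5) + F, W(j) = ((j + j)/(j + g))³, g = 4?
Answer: 1/390 ≈ 0.0025641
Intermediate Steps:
W(j) = 8*j³/(4 + j)³ (W(j) = ((j + j)/(j + 4))³ = ((2*j)/(4 + j))³ = (2*j/(4 + j))³ = 8*j³/(4 + j)³)
U(Y, X) = -24 + 4*Y
H(V, F) = -5 + F
1/(H(W(9), -185) + U(151, -174)) = 1/((-5 - 185) + (-24 + 4*151)) = 1/(-190 + (-24 + 604)) = 1/(-190 + 580) = 1/390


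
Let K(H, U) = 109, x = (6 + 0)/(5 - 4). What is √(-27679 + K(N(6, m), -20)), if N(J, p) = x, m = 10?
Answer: I*√27570 ≈ 166.04*I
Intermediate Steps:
x = 6 (x = 6/1 = 6*1 = 6)
N(J, p) = 6
√(-27679 + K(N(6, m), -20)) = √(-27679 + 109) = √(-27570) = I*√27570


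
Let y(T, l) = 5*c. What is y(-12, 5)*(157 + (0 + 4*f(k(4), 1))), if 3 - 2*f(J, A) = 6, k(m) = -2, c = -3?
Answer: -2265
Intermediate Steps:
y(T, l) = -15 (y(T, l) = 5*(-3) = -15)
f(J, A) = -3/2 (f(J, A) = 3/2 - ½*6 = 3/2 - 3 = -3/2)
y(-12, 5)*(157 + (0 + 4*f(k(4), 1))) = -15*(157 + (0 + 4*(-3/2))) = -15*(157 + (0 - 6)) = -15*(157 - 6) = -15*151 = -2265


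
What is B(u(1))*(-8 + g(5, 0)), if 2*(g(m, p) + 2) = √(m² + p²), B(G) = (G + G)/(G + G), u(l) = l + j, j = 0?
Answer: -15/2 ≈ -7.5000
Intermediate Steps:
u(l) = l (u(l) = l + 0 = l)
B(G) = 1 (B(G) = (2*G)/((2*G)) = (2*G)*(1/(2*G)) = 1)
g(m, p) = -2 + √(m² + p²)/2
B(u(1))*(-8 + g(5, 0)) = 1*(-8 + (-2 + √(5² + 0²)/2)) = 1*(-8 + (-2 + √(25 + 0)/2)) = 1*(-8 + (-2 + √25/2)) = 1*(-8 + (-2 + (½)*5)) = 1*(-8 + (-2 + 5/2)) = 1*(-8 + ½) = 1*(-15/2) = -15/2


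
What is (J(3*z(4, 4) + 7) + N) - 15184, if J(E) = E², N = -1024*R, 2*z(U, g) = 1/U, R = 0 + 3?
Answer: -1164903/64 ≈ -18202.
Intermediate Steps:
R = 3
z(U, g) = 1/(2*U)
N = -3072 (N = -1024*3 = -3072)
(J(3*z(4, 4) + 7) + N) - 15184 = ((3*((½)/4) + 7)² - 3072) - 15184 = ((3*((½)*(¼)) + 7)² - 3072) - 15184 = ((3*(⅛) + 7)² - 3072) - 15184 = ((3/8 + 7)² - 3072) - 15184 = ((59/8)² - 3072) - 15184 = (3481/64 - 3072) - 15184 = -193127/64 - 15184 = -1164903/64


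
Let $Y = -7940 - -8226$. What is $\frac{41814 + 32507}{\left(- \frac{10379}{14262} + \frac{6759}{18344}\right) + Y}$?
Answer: $\frac{9722009087544}{37364966545} \approx 260.19$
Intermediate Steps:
$Y = 286$ ($Y = -7940 + 8226 = 286$)
$\frac{41814 + 32507}{\left(- \frac{10379}{14262} + \frac{6759}{18344}\right) + Y} = \frac{41814 + 32507}{\left(- \frac{10379}{14262} + \frac{6759}{18344}\right) + 286} = \frac{74321}{\left(\left(-10379\right) \frac{1}{14262} + 6759 \cdot \frac{1}{18344}\right) + 286} = \frac{74321}{\left(- \frac{10379}{14262} + \frac{6759}{18344}\right) + 286} = \frac{74321}{- \frac{46997759}{130811064} + 286} = \frac{74321}{\frac{37364966545}{130811064}} = 74321 \cdot \frac{130811064}{37364966545} = \frac{9722009087544}{37364966545}$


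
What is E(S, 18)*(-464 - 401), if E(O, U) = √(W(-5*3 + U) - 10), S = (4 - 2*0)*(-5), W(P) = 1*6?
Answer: -1730*I ≈ -1730.0*I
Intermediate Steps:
W(P) = 6
S = -20 (S = (4 + 0)*(-5) = 4*(-5) = -20)
E(O, U) = 2*I (E(O, U) = √(6 - 10) = √(-4) = 2*I)
E(S, 18)*(-464 - 401) = (2*I)*(-464 - 401) = (2*I)*(-865) = -1730*I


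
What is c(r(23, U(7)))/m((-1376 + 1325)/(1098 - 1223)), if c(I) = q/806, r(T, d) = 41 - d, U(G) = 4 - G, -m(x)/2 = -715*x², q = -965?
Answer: -3015625/599572116 ≈ -0.0050296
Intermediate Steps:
m(x) = 1430*x² (m(x) = -(-1430)*x² = 1430*x²)
c(I) = -965/806
c(r(23, U(7)))/m((-1376 + 1325)/(1098 - 1223)) = -965*(1098 - 1223)²/(1430*(-1376 + 1325)²)/806 = -965/(806*(1430*(-51/(-125))²)) = -965/(806*(1430*(-51*(-1/125))²)) = -965/(806*(1430*(51/125)²)) = -965/(806*(1430*(2601/15625))) = -965/(806*743886/3125) = -965/806*3125/743886 = -3015625/599572116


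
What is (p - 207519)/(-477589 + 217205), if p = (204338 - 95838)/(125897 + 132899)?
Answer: 10622029/13327994 ≈ 0.79697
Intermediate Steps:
p = 27125/64699 (p = 108500/258796 = 108500*(1/258796) = 27125/64699 ≈ 0.41925)
(p - 207519)/(-477589 + 217205) = (27125/64699 - 207519)/(-477589 + 217205) = -13426244656/64699/(-260384) = -13426244656/64699*(-1/260384) = 10622029/13327994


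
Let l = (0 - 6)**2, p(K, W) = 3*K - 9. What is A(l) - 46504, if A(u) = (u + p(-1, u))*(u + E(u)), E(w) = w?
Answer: -44776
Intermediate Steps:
p(K, W) = -9 + 3*K
l = 36 (l = (-6)**2 = 36)
A(u) = 2*u*(-12 + u) (A(u) = (u + (-9 + 3*(-1)))*(u + u) = (u + (-9 - 3))*(2*u) = (u - 12)*(2*u) = (-12 + u)*(2*u) = 2*u*(-12 + u))
A(l) - 46504 = 2*36*(-12 + 36) - 46504 = 2*36*24 - 46504 = 1728 - 46504 = -44776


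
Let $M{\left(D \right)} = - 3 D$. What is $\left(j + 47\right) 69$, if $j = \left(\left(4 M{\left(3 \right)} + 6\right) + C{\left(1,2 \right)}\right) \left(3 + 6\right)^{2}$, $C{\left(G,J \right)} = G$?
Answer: $-158838$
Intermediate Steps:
$j = -2349$ ($j = \left(\left(4 \left(\left(-3\right) 3\right) + 6\right) + 1\right) \left(3 + 6\right)^{2} = \left(\left(4 \left(-9\right) + 6\right) + 1\right) 9^{2} = \left(\left(-36 + 6\right) + 1\right) 81 = \left(-30 + 1\right) 81 = \left(-29\right) 81 = -2349$)
$\left(j + 47\right) 69 = \left(-2349 + 47\right) 69 = \left(-2302\right) 69 = -158838$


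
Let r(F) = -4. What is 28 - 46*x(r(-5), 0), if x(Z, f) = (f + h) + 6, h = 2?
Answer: -340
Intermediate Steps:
x(Z, f) = 8 + f (x(Z, f) = (f + 2) + 6 = (2 + f) + 6 = 8 + f)
28 - 46*x(r(-5), 0) = 28 - 46*(8 + 0) = 28 - 46*8 = 28 - 368 = -340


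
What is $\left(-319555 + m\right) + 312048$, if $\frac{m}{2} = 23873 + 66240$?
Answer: $172719$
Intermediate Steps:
$m = 180226$ ($m = 2 \left(23873 + 66240\right) = 2 \cdot 90113 = 180226$)
$\left(-319555 + m\right) + 312048 = \left(-319555 + 180226\right) + 312048 = -139329 + 312048 = 172719$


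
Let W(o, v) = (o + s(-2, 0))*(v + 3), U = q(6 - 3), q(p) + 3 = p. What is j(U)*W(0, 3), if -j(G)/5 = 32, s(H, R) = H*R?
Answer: 0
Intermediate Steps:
q(p) = -3 + p
U = 0 (U = -3 + (6 - 3) = -3 + 3 = 0)
W(o, v) = o*(3 + v) (W(o, v) = (o - 2*0)*(v + 3) = (o + 0)*(3 + v) = o*(3 + v))
j(G) = -160 (j(G) = -5*32 = -160)
j(U)*W(0, 3) = -0*(3 + 3) = -0*6 = -160*0 = 0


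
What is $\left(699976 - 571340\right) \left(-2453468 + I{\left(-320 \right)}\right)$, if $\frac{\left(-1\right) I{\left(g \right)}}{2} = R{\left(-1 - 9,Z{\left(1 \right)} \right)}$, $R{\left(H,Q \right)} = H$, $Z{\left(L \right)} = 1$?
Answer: $-315601736928$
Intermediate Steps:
$I{\left(g \right)} = 20$ ($I{\left(g \right)} = - 2 \left(-1 - 9\right) = \left(-2\right) \left(-10\right) = 20$)
$\left(699976 - 571340\right) \left(-2453468 + I{\left(-320 \right)}\right) = \left(699976 - 571340\right) \left(-2453468 + 20\right) = 128636 \left(-2453448\right) = -315601736928$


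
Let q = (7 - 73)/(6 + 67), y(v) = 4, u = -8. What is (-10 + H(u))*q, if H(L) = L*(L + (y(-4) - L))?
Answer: 2772/73 ≈ 37.973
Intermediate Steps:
q = -66/73 ≈ -0.90411
H(L) = 4*L (H(L) = L*(L + (4 - L)) = L*4 = 4*L)
(-10 + H(u))*q = (-10 + 4*(-8))*(-66/73) = (-10 - 32)*(-66/73) = -42*(-66/73) = 2772/73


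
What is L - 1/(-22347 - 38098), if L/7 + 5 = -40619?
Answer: -17188623759/60445 ≈ -2.8437e+5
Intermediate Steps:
L = -284368 (L = -35 + 7*(-40619) = -35 - 284333 = -284368)
L - 1/(-22347 - 38098) = -284368 - 1/(-22347 - 38098) = -284368 - 1/(-60445) = -284368 - 1*(-1/60445) = -284368 + 1/60445 = -17188623759/60445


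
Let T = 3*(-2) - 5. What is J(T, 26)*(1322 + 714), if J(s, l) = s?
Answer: -22396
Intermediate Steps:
T = -11 (T = -6 - 5 = -11)
J(T, 26)*(1322 + 714) = -11*(1322 + 714) = -11*2036 = -22396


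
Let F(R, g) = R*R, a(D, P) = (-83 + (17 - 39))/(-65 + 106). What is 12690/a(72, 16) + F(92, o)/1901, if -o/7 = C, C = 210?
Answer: -65878838/13307 ≈ -4950.7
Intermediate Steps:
o = -1470 (o = -7*210 = -1470)
a(D, P) = -105/41 (a(D, P) = (-83 - 22)/41 = -105*1/41 = -105/41)
F(R, g) = R²
12690/a(72, 16) + F(92, o)/1901 = 12690/(-105/41) + 92²/1901 = 12690*(-41/105) + 8464*(1/1901) = -34686/7 + 8464/1901 = -65878838/13307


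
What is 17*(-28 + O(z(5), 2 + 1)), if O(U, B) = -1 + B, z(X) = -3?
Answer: -442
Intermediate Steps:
17*(-28 + O(z(5), 2 + 1)) = 17*(-28 + (-1 + (2 + 1))) = 17*(-28 + (-1 + 3)) = 17*(-28 + 2) = 17*(-26) = -442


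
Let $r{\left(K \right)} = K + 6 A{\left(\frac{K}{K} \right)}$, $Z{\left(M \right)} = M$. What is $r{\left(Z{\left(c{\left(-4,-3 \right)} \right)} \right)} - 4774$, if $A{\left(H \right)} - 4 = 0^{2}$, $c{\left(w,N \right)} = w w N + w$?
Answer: $-4802$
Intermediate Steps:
$c{\left(w,N \right)} = w + N w^{2}$ ($c{\left(w,N \right)} = w^{2} N + w = N w^{2} + w = w + N w^{2}$)
$A{\left(H \right)} = 4$ ($A{\left(H \right)} = 4 + 0^{2} = 4 + 0 = 4$)
$r{\left(K \right)} = 24 + K$ ($r{\left(K \right)} = K + 6 \cdot 4 = K + 24 = 24 + K$)
$r{\left(Z{\left(c{\left(-4,-3 \right)} \right)} \right)} - 4774 = \left(24 - 4 \left(1 - -12\right)\right) - 4774 = \left(24 - 4 \left(1 + 12\right)\right) - 4774 = \left(24 - 52\right) - 4774 = -28 - 4774 = -4802$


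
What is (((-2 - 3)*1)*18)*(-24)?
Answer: 2160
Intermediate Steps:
(((-2 - 3)*1)*18)*(-24) = (-5*1*18)*(-24) = -5*18*(-24) = -90*(-24) = 2160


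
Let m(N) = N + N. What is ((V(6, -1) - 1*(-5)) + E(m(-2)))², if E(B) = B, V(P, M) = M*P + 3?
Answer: 4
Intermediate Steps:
V(P, M) = 3 + M*P
m(N) = 2*N
((V(6, -1) - 1*(-5)) + E(m(-2)))² = (((3 - 1*6) - 1*(-5)) + 2*(-2))² = (((3 - 6) + 5) - 4)² = ((-3 + 5) - 4)² = (2 - 4)² = (-2)² = 4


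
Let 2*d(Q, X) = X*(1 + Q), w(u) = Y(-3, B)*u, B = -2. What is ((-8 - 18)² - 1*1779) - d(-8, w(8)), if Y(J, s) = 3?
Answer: -1019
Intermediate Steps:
w(u) = 3*u
d(Q, X) = X*(1 + Q)/2 (d(Q, X) = (X*(1 + Q))/2 = X*(1 + Q)/2)
((-8 - 18)² - 1*1779) - d(-8, w(8)) = ((-8 - 18)² - 1*1779) - 3*8*(1 - 8)/2 = ((-26)² - 1779) - 24*(-7)/2 = (676 - 1779) - 1*(-84) = -1103 + 84 = -1019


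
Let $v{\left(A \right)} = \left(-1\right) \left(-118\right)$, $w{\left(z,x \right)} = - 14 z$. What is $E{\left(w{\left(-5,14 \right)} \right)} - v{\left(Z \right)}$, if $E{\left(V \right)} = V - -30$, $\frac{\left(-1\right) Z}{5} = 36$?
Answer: $-18$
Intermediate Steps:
$Z = -180$ ($Z = \left(-5\right) 36 = -180$)
$E{\left(V \right)} = 30 + V$ ($E{\left(V \right)} = V + 30 = 30 + V$)
$v{\left(A \right)} = 118$
$E{\left(w{\left(-5,14 \right)} \right)} - v{\left(Z \right)} = \left(30 - -70\right) - 118 = \left(30 + 70\right) - 118 = 100 - 118 = -18$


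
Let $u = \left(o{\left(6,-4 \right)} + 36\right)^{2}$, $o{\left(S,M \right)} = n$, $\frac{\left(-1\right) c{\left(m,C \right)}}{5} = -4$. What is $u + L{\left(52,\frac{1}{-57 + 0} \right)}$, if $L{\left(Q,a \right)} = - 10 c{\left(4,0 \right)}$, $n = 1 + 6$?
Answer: $1649$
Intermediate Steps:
$c{\left(m,C \right)} = 20$ ($c{\left(m,C \right)} = \left(-5\right) \left(-4\right) = 20$)
$n = 7$
$o{\left(S,M \right)} = 7$
$L{\left(Q,a \right)} = -200$ ($L{\left(Q,a \right)} = \left(-10\right) 20 = -200$)
$u = 1849$ ($u = \left(7 + 36\right)^{2} = 43^{2} = 1849$)
$u + L{\left(52,\frac{1}{-57 + 0} \right)} = 1849 - 200 = 1649$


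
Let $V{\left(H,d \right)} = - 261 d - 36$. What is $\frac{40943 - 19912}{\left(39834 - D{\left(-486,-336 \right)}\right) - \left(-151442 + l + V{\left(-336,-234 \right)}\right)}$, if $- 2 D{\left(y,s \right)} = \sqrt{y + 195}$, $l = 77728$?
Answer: $\frac{4417351240}{11029200691} - \frac{42062 i \sqrt{291}}{11029200691} \approx 0.40051 - 6.5057 \cdot 10^{-5} i$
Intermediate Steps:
$V{\left(H,d \right)} = -36 - 261 d$
$D{\left(y,s \right)} = - \frac{\sqrt{195 + y}}{2}$ ($D{\left(y,s \right)} = - \frac{\sqrt{y + 195}}{2} = - \frac{\sqrt{195 + y}}{2}$)
$\frac{40943 - 19912}{\left(39834 - D{\left(-486,-336 \right)}\right) - \left(-151442 + l + V{\left(-336,-234 \right)}\right)} = \frac{40943 - 19912}{\left(39834 - - \frac{\sqrt{195 - 486}}{2}\right) + \left(151442 - \left(77728 - -61038\right)\right)} = \frac{21031}{\left(39834 - - \frac{\sqrt{-291}}{2}\right) + \left(151442 - \left(77728 + \left(-36 + 61074\right)\right)\right)} = \frac{21031}{\left(39834 - - \frac{i \sqrt{291}}{2}\right) + \left(151442 - \left(77728 + 61038\right)\right)} = \frac{21031}{\left(39834 - - \frac{i \sqrt{291}}{2}\right) + \left(151442 - 138766\right)} = \frac{21031}{\left(39834 + \frac{i \sqrt{291}}{2}\right) + \left(151442 - 138766\right)} = \frac{21031}{\left(39834 + \frac{i \sqrt{291}}{2}\right) + 12676} = \frac{21031}{52510 + \frac{i \sqrt{291}}{2}}$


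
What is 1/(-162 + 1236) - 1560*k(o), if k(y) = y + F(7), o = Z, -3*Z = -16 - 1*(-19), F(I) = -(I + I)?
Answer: 25131601/1074 ≈ 23400.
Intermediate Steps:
F(I) = -2*I
Z = -1 (Z = -(-16 - 1*(-19))/3 = -(-16 + 19)/3 = -⅓*3 = -1)
o = -1
k(y) = -14 + y (k(y) = y - 2*7 = y - 14 = -14 + y)
1/(-162 + 1236) - 1560*k(o) = 1/(-162 + 1236) - 1560*(-14 - 1) = 1/1074 - 1560*(-15) = 1/1074 + 23400 = 25131601/1074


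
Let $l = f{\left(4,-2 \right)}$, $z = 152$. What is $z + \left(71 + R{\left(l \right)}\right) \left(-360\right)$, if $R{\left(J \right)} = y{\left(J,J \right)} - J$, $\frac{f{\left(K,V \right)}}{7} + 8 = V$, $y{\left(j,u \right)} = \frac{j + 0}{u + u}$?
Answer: $-50788$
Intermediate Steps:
$y{\left(j,u \right)} = \frac{j}{2 u}$
$f{\left(K,V \right)} = -56 + 7 V$
$l = -70$ ($l = -56 + 7 \left(-2\right) = -56 - 14 = -70$)
$R{\left(J \right)} = \frac{1}{2} - J$ ($R{\left(J \right)} = \frac{J}{2 J} - J = \frac{1}{2} - J$)
$z + \left(71 + R{\left(l \right)}\right) \left(-360\right) = 152 + \left(71 + \left(\frac{1}{2} - -70\right)\right) \left(-360\right) = 152 + \left(71 + \left(\frac{1}{2} + 70\right)\right) \left(-360\right) = 152 + \left(71 + \frac{141}{2}\right) \left(-360\right) = 152 + \frac{283}{2} \left(-360\right) = 152 - 50940 = -50788$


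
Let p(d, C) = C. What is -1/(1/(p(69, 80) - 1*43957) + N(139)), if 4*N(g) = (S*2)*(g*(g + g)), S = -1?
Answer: 43877/847747518 ≈ 5.1757e-5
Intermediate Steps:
N(g) = -g**2 (N(g) = ((-1*2)*(g*(g + g)))/4 = (-2*g*2*g)/4 = (-4*g**2)/4 = -g**2)
-1/(1/(p(69, 80) - 1*43957) + N(139)) = -1/(1/(80 - 1*43957) - 1*139**2) = -1/(1/(80 - 43957) - 1*19321) = -1/(1/(-43877) - 19321) = -1/(-1/43877 - 19321) = -1/(-847747518/43877) = -1*(-43877/847747518) = 43877/847747518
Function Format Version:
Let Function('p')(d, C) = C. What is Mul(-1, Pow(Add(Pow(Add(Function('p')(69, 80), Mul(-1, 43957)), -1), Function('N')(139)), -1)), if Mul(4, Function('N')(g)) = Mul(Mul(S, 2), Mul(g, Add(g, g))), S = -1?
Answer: Rational(43877, 847747518) ≈ 5.1757e-5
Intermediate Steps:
Function('N')(g) = Mul(-1, Pow(g, 2)) (Function('N')(g) = Mul(Rational(1, 4), Mul(Mul(-1, 2), Mul(g, Add(g, g)))) = Mul(Rational(1, 4), Mul(-2, Mul(g, Mul(2, g)))) = Mul(Rational(1, 4), Mul(-2, Mul(2, Pow(g, 2)))) = Mul(Rational(1, 4), Mul(-4, Pow(g, 2))) = Mul(-1, Pow(g, 2)))
Mul(-1, Pow(Add(Pow(Add(Function('p')(69, 80), Mul(-1, 43957)), -1), Function('N')(139)), -1)) = Mul(-1, Pow(Add(Pow(Add(80, Mul(-1, 43957)), -1), Mul(-1, Pow(139, 2))), -1)) = Mul(-1, Pow(Add(Pow(Add(80, -43957), -1), Mul(-1, 19321)), -1)) = Mul(-1, Pow(Add(Pow(-43877, -1), -19321), -1)) = Mul(-1, Pow(Add(Rational(-1, 43877), -19321), -1)) = Mul(-1, Pow(Rational(-847747518, 43877), -1)) = Mul(-1, Rational(-43877, 847747518)) = Rational(43877, 847747518)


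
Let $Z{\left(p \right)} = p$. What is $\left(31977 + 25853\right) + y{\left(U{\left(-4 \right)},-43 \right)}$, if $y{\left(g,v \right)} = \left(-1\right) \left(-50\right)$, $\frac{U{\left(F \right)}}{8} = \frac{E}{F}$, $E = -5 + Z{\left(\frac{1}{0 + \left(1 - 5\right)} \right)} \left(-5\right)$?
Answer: $57880$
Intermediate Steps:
$E = - \frac{15}{4}$ ($E = -5 + \frac{1}{0 + \left(1 - 5\right)} \left(-5\right) = -5 + \frac{1}{0 - 4} \left(-5\right) = -5 + \frac{1}{-4} \left(-5\right) = -5 - - \frac{5}{4} = -5 + \frac{5}{4} = - \frac{15}{4} \approx -3.75$)
$U{\left(F \right)} = - \frac{30}{F}$ ($U{\left(F \right)} = 8 \left(- \frac{15}{4 F}\right) = - \frac{30}{F}$)
$y{\left(g,v \right)} = 50$
$\left(31977 + 25853\right) + y{\left(U{\left(-4 \right)},-43 \right)} = \left(31977 + 25853\right) + 50 = 57830 + 50 = 57880$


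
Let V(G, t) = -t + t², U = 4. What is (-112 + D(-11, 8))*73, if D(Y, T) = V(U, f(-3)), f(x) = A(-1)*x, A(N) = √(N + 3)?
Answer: -6862 + 219*√2 ≈ -6552.3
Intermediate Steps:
A(N) = √(3 + N)
f(x) = x*√2 (f(x) = √(3 - 1)*x = √2*x = x*√2)
V(G, t) = t² - t
D(Y, T) = -3*√2*(-1 - 3*√2) (D(Y, T) = (-3*√2)*(-1 - 3*√2) = -3*√2*(-1 - 3*√2))
(-112 + D(-11, 8))*73 = (-112 + (18 + 3*√2))*73 = (-94 + 3*√2)*73 = -6862 + 219*√2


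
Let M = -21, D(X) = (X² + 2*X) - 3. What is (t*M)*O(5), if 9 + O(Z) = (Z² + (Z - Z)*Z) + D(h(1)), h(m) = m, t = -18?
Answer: 6048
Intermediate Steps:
D(X) = -3 + X² + 2*X
O(Z) = -9 + Z² (O(Z) = -9 + ((Z² + (Z - Z)*Z) + (-3 + 1² + 2*1)) = -9 + ((Z² + 0*Z) + (-3 + 1 + 2)) = -9 + ((Z² + 0) + 0) = -9 + (Z² + 0) = -9 + Z²)
(t*M)*O(5) = (-18*(-21))*(-9 + 5²) = 378*(-9 + 25) = 378*16 = 6048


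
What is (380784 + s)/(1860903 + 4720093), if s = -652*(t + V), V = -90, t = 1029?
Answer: -57861/1645249 ≈ -0.035169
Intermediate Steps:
s = -612228 (s = -652*(1029 - 90) = -652*939 = -612228)
(380784 + s)/(1860903 + 4720093) = (380784 - 612228)/(1860903 + 4720093) = -231444/6580996 = -231444*1/6580996 = -57861/1645249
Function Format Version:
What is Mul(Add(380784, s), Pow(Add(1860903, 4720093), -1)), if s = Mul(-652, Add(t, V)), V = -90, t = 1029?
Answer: Rational(-57861, 1645249) ≈ -0.035169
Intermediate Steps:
s = -612228 (s = Mul(-652, Add(1029, -90)) = Mul(-652, 939) = -612228)
Mul(Add(380784, s), Pow(Add(1860903, 4720093), -1)) = Mul(Add(380784, -612228), Pow(Add(1860903, 4720093), -1)) = Mul(-231444, Pow(6580996, -1)) = Mul(-231444, Rational(1, 6580996)) = Rational(-57861, 1645249)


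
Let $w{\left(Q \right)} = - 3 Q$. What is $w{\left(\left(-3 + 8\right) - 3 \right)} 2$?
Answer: $-12$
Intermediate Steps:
$w{\left(\left(-3 + 8\right) - 3 \right)} 2 = - 3 \left(\left(-3 + 8\right) - 3\right) 2 = - 3 \left(5 - 3\right) 2 = \left(-3\right) 2 \cdot 2 = \left(-6\right) 2 = -12$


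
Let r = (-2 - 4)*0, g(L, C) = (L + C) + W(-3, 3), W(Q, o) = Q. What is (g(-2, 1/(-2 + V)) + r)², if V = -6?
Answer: 1681/64 ≈ 26.266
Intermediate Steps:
g(L, C) = -3 + C + L (g(L, C) = (L + C) - 3 = (C + L) - 3 = -3 + C + L)
r = 0 (r = -6*0 = 0)
(g(-2, 1/(-2 + V)) + r)² = ((-3 + 1/(-2 - 6) - 2) + 0)² = ((-3 + 1/(-8) - 2) + 0)² = ((-3 - ⅛ - 2) + 0)² = (-41/8 + 0)² = (-41/8)² = 1681/64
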